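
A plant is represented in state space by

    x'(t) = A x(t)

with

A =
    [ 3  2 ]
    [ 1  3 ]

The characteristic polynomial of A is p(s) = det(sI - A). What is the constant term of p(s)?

For a 2×2 matrix, det(sI - A) = s^2 - (tr A)s + det A.
tr A = 6, det A = 7.
So p(s) = s^2 - 6s + 7.
The constant term is 7.

7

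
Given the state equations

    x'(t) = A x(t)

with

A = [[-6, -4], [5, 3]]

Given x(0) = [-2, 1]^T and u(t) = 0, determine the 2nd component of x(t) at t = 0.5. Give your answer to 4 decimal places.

det(sI - A) = s^2 - (tr A)s + det A, with tr A = (-6) + 3 = -3 and det A = (-6)·3 - (-4)·5 = -18 - (-20) = 2.
So p(s) = det(sI - A) = s^2 + 3s + 2.
Factor s^2 + 3s + 2: two numbers with sum -3 and product 2 are -1 and -2, so s^2 + 3s + 2 = (s + 1)(s + 2).
Hence p(s) = (s + 1) (s + 2), with roots -2, -1.
The eigenvalues -2, -1 are distinct and real, so A is diagonalisable and x(t) = e^{At} x(0) = V diag(e^{λ_i t}) V^{-1} x(0), where the columns of V are the eigenvectors.
λ = -2: A - (-2)I = [[-4, -4], [5, 5]]. Row 1 gives (-4)·v1 + (-4)·v2 = 0, so take v_1 = [1, -1]^T.
λ = -1: A - (-1)I = [[-5, -4], [5, 4]]. Row 1 gives (-5)·v1 + (-4)·v2 = 0, so take v_2 = [4, -5]^T.
V = [v_1 v_2] = [[1, 4], [-1, -5]] has det V = -1, so V^{-1} = adj(V)/det V = [[5, 4], [-1, -1]].
Modal coordinates z(0) = V^{-1} x(0): 5·(-2) + 4·1 = -6; (-1)·(-2) + (-1)·1 = 1; so z(0) = [-6, 1]^T.
x_2(t) = Σ_i (v_i)_2 · z_i(0) · e^{λ_i t} (row 2 of V times the modal terms).
x_2(0.5) = (-1)·(-6)·e^{-2·0.5} + (-5)·1·e^{-1·0.5} = 6·0.367879 + (-5)·0.606531 = -0.8254.

-0.8254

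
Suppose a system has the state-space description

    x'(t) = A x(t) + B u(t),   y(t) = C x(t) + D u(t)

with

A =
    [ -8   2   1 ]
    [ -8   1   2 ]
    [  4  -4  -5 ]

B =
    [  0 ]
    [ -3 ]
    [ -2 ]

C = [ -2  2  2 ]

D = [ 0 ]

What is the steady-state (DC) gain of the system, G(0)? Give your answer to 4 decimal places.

-1.4667

G(0) = C(-A)^{-1}B + D = -C A^{-1} B + D.
det A = -60, so A^{-1} = (1/-60)·adj(A) = [[-1/20, -1/10, -1/20], [8/15, -3/5, -2/15], [-7/15, 2/5, -2/15]]
A^{-1} B = [2/5, 31/15, -14/15]^T
C A^{-1} B = 22/15
G(0) = D - C A^{-1} B = 0 - (22/15) = -22/15 ≈ -1.4667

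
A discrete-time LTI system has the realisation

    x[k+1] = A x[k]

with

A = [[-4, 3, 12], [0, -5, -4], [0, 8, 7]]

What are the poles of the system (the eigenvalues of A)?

-4, -1, 3

det(zI - A) = z^3 - (tr A)z^2 + (M11 + M22 + M33)z - det A, where Mii is the 2×2 principal minor of A obtained by deleting row i and column i.
tr A = (-4) + (-5) + 7 = -2; M11 = (-5)·7 - (-4)·8 = -35 - (-32) = -3; M22 = (-4)·7 - 12·0 = -28 - 0 = -28; M33 = (-4)·(-5) - 3·0 = 20 - 0 = 20; sum of minors = -11.
det A = (-4)·((-5)·7 - (-4)·8) - 3·(0·7 - (-4)·0) + 12·(0·8 - (-5)·0) = (-4)·(-3) - 3·0 + 12·0 = 12.
So p(z) = det(zI - A) = z^3 + 2z^2 - 11z - 12.
Rational-root test: any integer root divides -12. Testing small divisors, z = -1 works: p(-1) = -1 + 2 + 11 + (-12) = 0, so (z + 1) is a factor.
Dividing, p(z) = (z + 1)(z^2 + z - 12).
Factor z^2 + z - 12: two numbers with sum -1 and product -12 are 3 and -4, so z^2 + z - 12 = (z - 3)(z + 4).
Hence p(z) = (z - 3) (z + 1) (z + 4), with roots -4, -1, 3.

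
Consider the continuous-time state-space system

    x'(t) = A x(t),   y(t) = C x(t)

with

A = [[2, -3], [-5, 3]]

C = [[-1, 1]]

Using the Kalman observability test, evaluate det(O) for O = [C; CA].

CA = [[-7, 6]]
Observability matrix O = [C; CA] = [[-1, 1], [-7, 6]]
det(O) = (-1)·6 - 1·(-7) = -6 - (-7) = 1
Since det(O) ≠ 0, rank(O) = 2 and the system is completely observable.

1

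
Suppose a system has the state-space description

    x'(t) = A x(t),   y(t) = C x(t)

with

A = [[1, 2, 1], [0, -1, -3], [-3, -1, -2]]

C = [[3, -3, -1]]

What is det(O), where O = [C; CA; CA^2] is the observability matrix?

CA = [[6, 10, 14]]
CA^2 = [[-36, -12, -52]]
Observability matrix O = [C; CA; CA^2] = [[3, -3, -1], [6, 10, 14], [-36, -12, -52]]
Expanding along the first row, det(O) = 3·(10·(-52) - 14·(-12)) - (-3)·(6·(-52) - 14·(-36)) + (-1)·(6·(-12) - 10·(-36)) = 3·(-352) - (-3)·192 + (-1)·288 = -768
Since det(O) ≠ 0, rank(O) = 3 and the system is completely observable.

-768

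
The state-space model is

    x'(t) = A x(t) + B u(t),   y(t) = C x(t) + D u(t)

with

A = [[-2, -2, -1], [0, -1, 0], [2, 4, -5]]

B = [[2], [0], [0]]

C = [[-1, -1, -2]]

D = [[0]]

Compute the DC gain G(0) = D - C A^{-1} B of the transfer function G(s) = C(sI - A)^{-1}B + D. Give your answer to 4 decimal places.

-1.5000

G(0) = C(-A)^{-1}B + D = -C A^{-1} B + D.
det A = -12, so A^{-1} = (1/-12)·adj(A) = [[-5/12, 7/6, 1/12], [0, -1, 0], [-1/6, -1/3, -1/6]]
A^{-1} B = [-5/6, 0, -1/3]^T
C A^{-1} B = 3/2
G(0) = D - C A^{-1} B = 0 - (3/2) = -3/2 ≈ -1.5000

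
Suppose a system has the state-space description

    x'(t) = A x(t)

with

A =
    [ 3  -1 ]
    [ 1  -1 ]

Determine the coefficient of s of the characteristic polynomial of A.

-2

For a 2×2 matrix, det(sI - A) = s^2 - (tr A)s + det A.
tr A = 2, det A = -2.
So p(s) = s^2 - 2s - 2.
The coefficient of s is -2.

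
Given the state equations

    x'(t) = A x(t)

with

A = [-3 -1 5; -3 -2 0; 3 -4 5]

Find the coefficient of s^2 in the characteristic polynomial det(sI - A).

Expand det(sI - A) for the 3×3 matrix.
p(s) = s^3 - 37s - 105.
(Check: constant term = det(-A) = (-1)^3 det A = -105; coefficient of s^2 = -tr A = 0.)
The coefficient of s^2 is 0.

0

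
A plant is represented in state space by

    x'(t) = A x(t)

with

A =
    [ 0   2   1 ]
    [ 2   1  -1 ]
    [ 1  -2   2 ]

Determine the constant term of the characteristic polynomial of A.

Expand det(sI - A) for the 3×3 matrix.
p(s) = s^3 - 3s^2 - 5s + 15.
(Check: constant term = det(-A) = (-1)^3 det A = 15; coefficient of s^2 = -tr A = -3.)
The constant term is 15.

15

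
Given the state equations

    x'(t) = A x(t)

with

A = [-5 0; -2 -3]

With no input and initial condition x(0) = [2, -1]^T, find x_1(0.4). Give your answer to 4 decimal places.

det(sI - A) = s^2 - (tr A)s + det A, with tr A = (-5) + (-3) = -8 and det A = (-5)·(-3) - 0·(-2) = 15 - 0 = 15.
So p(s) = det(sI - A) = s^2 + 8s + 15.
Factor s^2 + 8s + 15: two numbers with sum -8 and product 15 are -3 and -5, so s^2 + 8s + 15 = (s + 3)(s + 5).
Hence p(s) = (s + 3) (s + 5), with roots -5, -3.
The eigenvalues -5, -3 are distinct and real, so A is diagonalisable and x(t) = e^{At} x(0) = V diag(e^{λ_i t}) V^{-1} x(0), where the columns of V are the eigenvectors.
λ = -5: A - (-5)I = [[0, 0], [-2, 2]]. Row 2 gives (-2)·v1 + 2·v2 = 0, so take v_1 = [-1, -1]^T.
λ = -3: A - (-3)I = [[-2, 0], [-2, 0]]. Row 1 gives (-2)·v1 + 0·v2 = 0, so take v_2 = [0, 1]^T.
V = [v_1 v_2] = [[-1, 0], [-1, 1]] has det V = -1, so V^{-1} = adj(V)/det V = [[-1, 0], [-1, 1]].
Modal coordinates z(0) = V^{-1} x(0): (-1)·2 + 0·(-1) = -2; (-1)·2 + 1·(-1) = -3; so z(0) = [-2, -3]^T.
x_1(t) = Σ_i (v_i)_1 · z_i(0) · e^{λ_i t} (row 1 of V times the modal terms).
x_1(0.4) = (-1)·(-2)·e^{-5·0.4} + 0·(-3)·e^{-3·0.4} = 2·0.135335 + 0·0.301194 = 0.2707.

0.2707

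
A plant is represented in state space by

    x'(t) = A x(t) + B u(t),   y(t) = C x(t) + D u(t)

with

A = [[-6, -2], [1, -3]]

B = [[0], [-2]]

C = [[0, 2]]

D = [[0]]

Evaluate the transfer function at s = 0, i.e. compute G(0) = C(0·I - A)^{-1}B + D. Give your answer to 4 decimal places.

-1.2000

G(0) = C(-A)^{-1}B + D = -C A^{-1} B + D.
det A = 20, so A^{-1} = (1/20)·adj(A) = [[-3/20, 1/10], [-1/20, -3/10]]
A^{-1} B = [-1/5, 3/5]^T
C A^{-1} B = 6/5
G(0) = D - C A^{-1} B = 0 - (6/5) = -6/5 ≈ -1.2000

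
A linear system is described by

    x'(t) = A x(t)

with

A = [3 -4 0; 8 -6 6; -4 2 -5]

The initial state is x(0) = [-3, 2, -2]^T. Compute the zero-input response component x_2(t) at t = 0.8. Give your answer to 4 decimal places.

-2.6612

det(sI - A) = s^3 - (tr A)s^2 + (M11 + M22 + M33)s - det A, where Mii is the 2×2 principal minor of A obtained by deleting row i and column i.
tr A = 3 + (-6) + (-5) = -8; M11 = (-6)·(-5) - 6·2 = 30 - 12 = 18; M22 = 3·(-5) - 0·(-4) = -15 - 0 = -15; M33 = 3·(-6) - (-4)·8 = -18 - (-32) = 14; sum of minors = 17.
det A = 3·((-6)·(-5) - 6·2) - (-4)·(8·(-5) - 6·(-4)) + 0·(8·2 - (-6)·(-4)) = 3·18 - (-4)·(-16) + 0·(-8) = -10.
So p(s) = det(sI - A) = s^3 + 8s^2 + 17s + 10.
Rational-root test: any integer root divides 10. Testing small divisors, s = -1 works: p(-1) = -1 + 8 + (-17) + 10 = 0, so (s + 1) is a factor.
Dividing, p(s) = (s + 1)(s^2 + 7s + 10).
Factor s^2 + 7s + 10: two numbers with sum -7 and product 10 are -2 and -5, so s^2 + 7s + 10 = (s + 2)(s + 5).
Hence p(s) = (s + 1) (s + 2) (s + 5), with roots -5, -2, -1.
The eigenvalues -5, -2, -1 are distinct and real, so A is diagonalisable and x(t) = e^{At} x(0) = V diag(e^{λ_i t}) V^{-1} x(0), where the columns of V are the eigenvectors.
λ = -5: A - (-5)I = [[8, -4, 0], [8, -1, 6], [-4, 2, 0]]. v must be orthogonal to every row; (row 1) × (row 2) = [-24, -48, 24], so take v_1 = [-1, -2, 1]^T.
λ = -2: A - (-2)I = [[5, -4, 0], [8, -4, 6], [-4, 2, -3]]. v must be orthogonal to every row; (row 1) × (row 2) = [-24, -30, 12], so take v_2 = [4, 5, -2]^T.
λ = -1: A - (-1)I = [[4, -4, 0], [8, -5, 6], [-4, 2, -4]]. v must be orthogonal to every row; (row 1) × (row 2) = [-24, -24, 12], so take v_3 = [-2, -2, 1]^T.
V = [v_1 v_2 v_3] = [[-1, 4, -2], [-2, 5, -2], [1, -2, 1]] has det V = 1, so V^{-1} = adj(V)/det V = [[1, 0, 2], [0, 1, 2], [-1, 2, 3]].
Modal coordinates z(0) = V^{-1} x(0): 1·(-3) + 0·2 + 2·(-2) = -7; 0·(-3) + 1·2 + 2·(-2) = -2; (-1)·(-3) + 2·2 + 3·(-2) = 1; so z(0) = [-7, -2, 1]^T.
x_2(t) = Σ_i (v_i)_2 · z_i(0) · e^{λ_i t} (row 2 of V times the modal terms).
x_2(0.8) = (-2)·(-7)·e^{-5·0.8} + 5·(-2)·e^{-2·0.8} + (-2)·1·e^{-1·0.8} = 14·0.018316 + (-10)·0.201897 + (-2)·0.449329 = -2.6612.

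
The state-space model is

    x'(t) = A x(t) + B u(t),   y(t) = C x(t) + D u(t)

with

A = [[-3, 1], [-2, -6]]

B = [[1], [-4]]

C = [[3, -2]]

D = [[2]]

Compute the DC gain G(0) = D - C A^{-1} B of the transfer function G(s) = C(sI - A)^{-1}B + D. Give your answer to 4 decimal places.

3.7000

G(0) = C(-A)^{-1}B + D = -C A^{-1} B + D.
det A = 20, so A^{-1} = (1/20)·adj(A) = [[-3/10, -1/20], [1/10, -3/20]]
A^{-1} B = [-1/10, 7/10]^T
C A^{-1} B = -17/10
G(0) = D - C A^{-1} B = 2 - (-17/10) = 37/10 ≈ 3.7000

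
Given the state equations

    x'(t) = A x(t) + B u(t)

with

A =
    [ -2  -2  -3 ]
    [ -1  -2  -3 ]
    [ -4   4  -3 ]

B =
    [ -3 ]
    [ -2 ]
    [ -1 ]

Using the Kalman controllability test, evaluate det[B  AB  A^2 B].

AB = [[13], [10], [7]]
A^2B = [[-67], [-54], [-33]]
Controllability matrix C = [B  AB  A^2B] = [[-3, 13, -67], [-2, 10, -54], [-1, 7, -33]]
Expanding along the first row, det(C) = (-3)·(10·(-33) - (-54)·7) - 13·((-2)·(-33) - (-54)·(-1)) + (-67)·((-2)·7 - 10·(-1)) = (-3)·48 - 13·12 + (-67)·(-4) = -32
Since det(C) ≠ 0, rank(C) = 3 and the system is completely controllable.

-32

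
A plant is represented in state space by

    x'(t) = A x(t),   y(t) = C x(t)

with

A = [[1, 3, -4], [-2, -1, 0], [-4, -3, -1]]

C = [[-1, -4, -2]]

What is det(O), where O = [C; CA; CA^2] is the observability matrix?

CA = [[15, 7, 6]]
CA^2 = [[-23, 20, -66]]
Observability matrix O = [C; CA; CA^2] = [[-1, -4, -2], [15, 7, 6], [-23, 20, -66]]
Expanding along the first row, det(O) = (-1)·(7·(-66) - 6·20) - (-4)·(15·(-66) - 6·(-23)) + (-2)·(15·20 - 7·(-23)) = (-1)·(-582) - (-4)·(-852) + (-2)·461 = -3748
Since det(O) ≠ 0, rank(O) = 3 and the system is completely observable.

-3748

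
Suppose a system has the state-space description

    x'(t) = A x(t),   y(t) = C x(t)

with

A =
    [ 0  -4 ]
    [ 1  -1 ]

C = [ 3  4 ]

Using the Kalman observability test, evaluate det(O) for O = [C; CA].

CA = [[4, -16]]
Observability matrix O = [C; CA] = [[3, 4], [4, -16]]
det(O) = 3·(-16) - 4·4 = -48 - 16 = -64
Since det(O) ≠ 0, rank(O) = 2 and the system is completely observable.

-64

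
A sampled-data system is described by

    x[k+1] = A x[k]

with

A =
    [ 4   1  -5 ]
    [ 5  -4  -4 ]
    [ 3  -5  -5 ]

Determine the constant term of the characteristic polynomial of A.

Expand det(zI - A) for the 3×3 matrix.
p(z) = z^3 + 5z^2 - 26z - 78.
(Check: constant term = det(-A) = (-1)^3 det A = -78; coefficient of z^2 = -tr A = 5.)
The constant term is -78.

-78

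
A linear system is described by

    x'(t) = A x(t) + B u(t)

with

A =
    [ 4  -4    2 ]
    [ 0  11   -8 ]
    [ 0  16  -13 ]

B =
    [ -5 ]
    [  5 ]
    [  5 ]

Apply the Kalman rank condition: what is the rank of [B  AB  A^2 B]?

2

AB = [[-30], [15], [15]]
A^2B = [[-150], [45], [45]]
Controllability matrix C = [B  AB  A^2B] = [[-5, -30, -150], [5, 15, 45], [5, 15, 45]]
The rows r1, r2, r3 of C are linearly dependent: -r2 + r3 = 0 (check each entry), so rank(C) ≤ 2.
The 2×2 minor from rows 1, 2, columns 1, 2 is (-5)·15 - (-30)·5 = -75 - (-150) = 75 ≠ 0, so rank(C) = 2.
rank(C) = 2 < n = 3, so the pair (A, B) is not completely controllable.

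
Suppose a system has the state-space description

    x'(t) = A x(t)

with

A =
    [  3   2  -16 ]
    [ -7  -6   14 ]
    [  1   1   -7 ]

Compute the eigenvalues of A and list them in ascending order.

-6, -5, 1

det(sI - A) = s^3 - (tr A)s^2 + (M11 + M22 + M33)s - det A, where Mii is the 2×2 principal minor of A obtained by deleting row i and column i.
tr A = 3 + (-6) + (-7) = -10; M11 = (-6)·(-7) - 14·1 = 42 - 14 = 28; M22 = 3·(-7) - (-16)·1 = -21 - (-16) = -5; M33 = 3·(-6) - 2·(-7) = -18 - (-14) = -4; sum of minors = 19.
det A = 3·((-6)·(-7) - 14·1) - 2·((-7)·(-7) - 14·1) + (-16)·((-7)·1 - (-6)·1) = 3·28 - 2·35 + (-16)·(-1) = 30.
So p(s) = det(sI - A) = s^3 + 10s^2 + 19s - 30.
Rational-root test: any integer root divides -30. Testing small divisors, s = 1 works: p(1) = 1 + 10 + 19 + (-30) = 0, so (s - 1) is a factor.
Dividing, p(s) = (s - 1)(s^2 + 11s + 30).
Factor s^2 + 11s + 30: two numbers with sum -11 and product 30 are -5 and -6, so s^2 + 11s + 30 = (s + 5)(s + 6).
Hence p(s) = (s - 1) (s + 5) (s + 6), with roots -6, -5, 1.
At least one eigenvalue has non-negative real part, so the system is not asymptotically stable.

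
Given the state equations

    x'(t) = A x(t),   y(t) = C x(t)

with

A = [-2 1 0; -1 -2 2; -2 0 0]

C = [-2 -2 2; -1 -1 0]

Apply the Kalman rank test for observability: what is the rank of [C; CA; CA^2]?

3

CA = [[2, 2, -4], [3, 1, -2]]
CA^2 = [[2, -2, 4], [-3, 1, 2]]
Observability matrix O = [C; CA; CA^2] = [[-2, -2, 2], [-1, -1, 0], [2, 2, -4], [3, 1, -2], [2, -2, 4], [-3, 1, 2]]
Take the 3×3 submatrix of O formed by rows 1, 2, 4: [[-2, -2, 2], [-1, -1, 0], [3, 1, -2]]. Its determinant is (-2)·((-1)·(-2) - 0·1) - (-2)·((-1)·(-2) - 0·3) + 2·((-1)·1 - (-1)·3) = (-2)·2 - (-2)·2 + 2·2 = 4 ≠ 0.
So rank(O) ≥ 3; since O has 3 columns, rank(O) = 3.
rank(O) = 3 = n, so the pair (A, C) is completely observable.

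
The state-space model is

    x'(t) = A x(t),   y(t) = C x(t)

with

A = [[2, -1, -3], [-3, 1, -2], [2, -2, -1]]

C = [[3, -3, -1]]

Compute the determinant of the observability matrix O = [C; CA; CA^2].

CA = [[13, -4, -2]]
CA^2 = [[34, -13, -29]]
Observability matrix O = [C; CA; CA^2] = [[3, -3, -1], [13, -4, -2], [34, -13, -29]]
Expanding along the first row, det(O) = 3·((-4)·(-29) - (-2)·(-13)) - (-3)·(13·(-29) - (-2)·34) + (-1)·(13·(-13) - (-4)·34) = 3·90 - (-3)·(-309) + (-1)·(-33) = -624
Since det(O) ≠ 0, rank(O) = 3 and the system is completely observable.

-624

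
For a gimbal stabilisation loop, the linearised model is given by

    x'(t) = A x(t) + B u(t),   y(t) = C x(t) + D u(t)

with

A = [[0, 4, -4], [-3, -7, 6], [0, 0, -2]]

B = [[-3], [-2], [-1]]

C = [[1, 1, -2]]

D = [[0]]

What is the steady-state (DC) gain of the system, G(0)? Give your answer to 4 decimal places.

-1.0000

G(0) = C(-A)^{-1}B + D = -C A^{-1} B + D.
det A = -24, so A^{-1} = (1/-24)·adj(A) = [[-7/12, -1/3, 1/6], [1/4, 0, -1/2], [0, 0, -1/2]]
A^{-1} B = [9/4, -1/4, 1/2]^T
C A^{-1} B = 1
G(0) = D - C A^{-1} B = 0 - (1) = -1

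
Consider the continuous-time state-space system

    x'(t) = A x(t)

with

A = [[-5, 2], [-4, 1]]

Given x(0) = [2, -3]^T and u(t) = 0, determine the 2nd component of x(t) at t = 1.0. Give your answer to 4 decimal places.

-3.3303

det(sI - A) = s^2 - (tr A)s + det A, with tr A = (-5) + 1 = -4 and det A = (-5)·1 - 2·(-4) = -5 - (-8) = 3.
So p(s) = det(sI - A) = s^2 + 4s + 3.
Factor s^2 + 4s + 3: two numbers with sum -4 and product 3 are -1 and -3, so s^2 + 4s + 3 = (s + 1)(s + 3).
Hence p(s) = (s + 1) (s + 3), with roots -3, -1.
The eigenvalues -3, -1 are distinct and real, so A is diagonalisable and x(t) = e^{At} x(0) = V diag(e^{λ_i t}) V^{-1} x(0), where the columns of V are the eigenvectors.
λ = -3: A - (-3)I = [[-2, 2], [-4, 4]]. Row 1 gives (-2)·v1 + 2·v2 = 0, so take v_1 = [1, 1]^T.
λ = -1: A - (-1)I = [[-4, 2], [-4, 2]]. Row 1 gives (-4)·v1 + 2·v2 = 0, so take v_2 = [1, 2]^T.
V = [v_1 v_2] = [[1, 1], [1, 2]] has det V = 1, so V^{-1} = adj(V)/det V = [[2, -1], [-1, 1]].
Modal coordinates z(0) = V^{-1} x(0): 2·2 + (-1)·(-3) = 7; (-1)·2 + 1·(-3) = -5; so z(0) = [7, -5]^T.
x_2(t) = Σ_i (v_i)_2 · z_i(0) · e^{λ_i t} (row 2 of V times the modal terms).
x_2(1.0) = 1·7·e^{-3·1.0} + 2·(-5)·e^{-1·1.0} = 7·0.049787 + (-10)·0.367879 = -3.3303.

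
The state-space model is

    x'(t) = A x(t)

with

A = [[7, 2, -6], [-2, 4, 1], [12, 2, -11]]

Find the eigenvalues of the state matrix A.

-5, 2, 3

det(sI - A) = s^3 - (tr A)s^2 + (M11 + M22 + M33)s - det A, where Mii is the 2×2 principal minor of A obtained by deleting row i and column i.
tr A = 7 + 4 + (-11) = 0; M11 = 4·(-11) - 1·2 = -44 - 2 = -46; M22 = 7·(-11) - (-6)·12 = -77 - (-72) = -5; M33 = 7·4 - 2·(-2) = 28 - (-4) = 32; sum of minors = -19.
det A = 7·(4·(-11) - 1·2) - 2·((-2)·(-11) - 1·12) + (-6)·((-2)·2 - 4·12) = 7·(-46) - 2·10 + (-6)·(-52) = -30.
So p(s) = det(sI - A) = s^3 - 19s + 30.
Rational-root test: any integer root divides 30. Testing small divisors, s = 2 works: p(2) = 8 + 0 + (-38) + 30 = 0, so (s - 2) is a factor.
Dividing, p(s) = (s - 2)(s^2 + 2s - 15).
Factor s^2 + 2s - 15: two numbers with sum -2 and product -15 are 3 and -5, so s^2 + 2s - 15 = (s - 3)(s + 5).
Hence p(s) = (s - 3) (s - 2) (s + 5), with roots -5, 2, 3.
At least one eigenvalue has non-negative real part, so the system is not asymptotically stable.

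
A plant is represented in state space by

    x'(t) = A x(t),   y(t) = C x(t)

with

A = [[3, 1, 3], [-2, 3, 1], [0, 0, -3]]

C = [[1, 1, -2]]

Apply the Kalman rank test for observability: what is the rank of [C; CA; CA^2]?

CA = [[1, 4, 10]]
CA^2 = [[-5, 13, -23]]
Observability matrix O = [C; CA; CA^2] = [[1, 1, -2], [1, 4, 10], [-5, 13, -23]]
det(O) = 1·(4·(-23) - 10·13) - 1·(1·(-23) - 10·(-5)) + (-2)·(1·13 - 4·(-5)) = 1·(-222) - 1·27 + (-2)·33 = -315 ≠ 0, so rank(O) = 3.
rank(O) = 3 = n, so the pair (A, C) is completely observable.

3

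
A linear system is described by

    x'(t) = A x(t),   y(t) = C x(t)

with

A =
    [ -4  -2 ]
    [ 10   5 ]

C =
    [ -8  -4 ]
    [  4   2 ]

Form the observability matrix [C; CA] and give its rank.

CA = [[-8, -4], [4, 2]]
Observability matrix O = [C; CA] = [[-8, -4], [4, 2], [-8, -4], [4, 2]]
Every row of O is a scalar multiple of row 1 = [-8, -4] (multipliers 1, -1/2, 1, -1/2), so the rows span a one-dimensional space.
O ≠ 0, hence rank(O) = 1.
rank(O) = 1 < n = 2, so the pair (A, C) is not completely observable.

1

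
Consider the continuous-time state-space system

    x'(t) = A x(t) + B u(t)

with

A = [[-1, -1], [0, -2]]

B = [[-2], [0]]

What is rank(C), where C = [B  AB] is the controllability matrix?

AB = [[2], [0]]
Controllability matrix C = [B  AB] = [[-2, 2], [0, 0]]
Every column of C is a scalar multiple of column 1 = [-2, 0] (multipliers 1, -1), so the columns span a one-dimensional space.
C ≠ 0, hence rank(C) = 1.
rank(C) = 1 < n = 2, so the pair (A, B) is not completely controllable.

1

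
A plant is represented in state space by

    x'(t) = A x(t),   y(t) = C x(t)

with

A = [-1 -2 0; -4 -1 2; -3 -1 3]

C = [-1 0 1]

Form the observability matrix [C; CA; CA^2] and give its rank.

2

CA = [[-2, 1, 3]]
CA^2 = [[-11, 0, 11]]
Observability matrix O = [C; CA; CA^2] = [[-1, 0, 1], [-2, 1, 3], [-11, 0, 11]]
The columns c1, c2, c3 of O are linearly dependent: c1 - c2 + c3 = 0 (check each entry), so rank(O) ≤ 2.
The 2×2 minor from rows 1, 2, columns 1, 2 is (-1)·1 - 0·(-2) = -1 - 0 = -1 ≠ 0, so rank(O) = 2.
rank(O) = 2 < n = 3, so the pair (A, C) is not completely observable.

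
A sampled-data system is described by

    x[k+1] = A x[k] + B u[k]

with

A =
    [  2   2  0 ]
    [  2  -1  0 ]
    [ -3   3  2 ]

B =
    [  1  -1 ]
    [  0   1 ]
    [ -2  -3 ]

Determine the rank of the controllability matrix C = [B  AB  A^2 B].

AB = [[2, 0], [2, -3], [-7, 0]]
A^2B = [[8, -6], [2, 3], [-14, -9]]
Controllability matrix C = [B  AB  A^2B] = [[1, -1, 2, 0, 8, -6], [0, 1, 2, -3, 2, 3], [-2, -3, -7, 0, -14, -9]]
Take the 3×3 submatrix of C formed by columns 1, 2, 3: [[1, -1, 2], [0, 1, 2], [-2, -3, -7]]. Its determinant is 1·(1·(-7) - 2·(-3)) - (-1)·(0·(-7) - 2·(-2)) + 2·(0·(-3) - 1·(-2)) = 1·(-1) - (-1)·4 + 2·2 = 7 ≠ 0.
So rank(C) ≥ 3; since C has 3 rows, rank(C) = 3.
rank(C) = 3 = n, so the pair (A, B) is completely controllable.

3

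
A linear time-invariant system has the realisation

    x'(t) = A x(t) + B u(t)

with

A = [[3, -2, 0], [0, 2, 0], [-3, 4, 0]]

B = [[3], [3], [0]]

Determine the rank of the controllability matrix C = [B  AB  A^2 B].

2

AB = [[3], [6], [3]]
A^2B = [[-3], [12], [15]]
Controllability matrix C = [B  AB  A^2B] = [[3, 3, -3], [3, 6, 12], [0, 3, 15]]
The rows r1, r2, r3 of C are linearly dependent: r1 - r2 + r3 = 0 (check each entry), so rank(C) ≤ 2.
The 2×2 minor from rows 1, 2, columns 1, 2 is 3·6 - 3·3 = 18 - 9 = 9 ≠ 0, so rank(C) = 2.
rank(C) = 2 < n = 3, so the pair (A, B) is not completely controllable.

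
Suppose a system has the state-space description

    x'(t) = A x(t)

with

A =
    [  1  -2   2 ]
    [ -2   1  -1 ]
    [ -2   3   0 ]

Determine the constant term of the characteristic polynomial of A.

9

Expand det(sI - A) for the 3×3 matrix.
p(s) = s^3 - 2s^2 + 4s + 9.
(Check: constant term = det(-A) = (-1)^3 det A = 9; coefficient of s^2 = -tr A = -2.)
The constant term is 9.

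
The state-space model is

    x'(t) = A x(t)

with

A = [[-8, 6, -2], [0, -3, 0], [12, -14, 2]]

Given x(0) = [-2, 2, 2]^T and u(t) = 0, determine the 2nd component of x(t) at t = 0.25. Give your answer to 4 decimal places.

det(sI - A) = s^3 - (tr A)s^2 + (M11 + M22 + M33)s - det A, where Mii is the 2×2 principal minor of A obtained by deleting row i and column i.
tr A = (-8) + (-3) + 2 = -9; M11 = (-3)·2 - 0·(-14) = -6 - 0 = -6; M22 = (-8)·2 - (-2)·12 = -16 - (-24) = 8; M33 = (-8)·(-3) - 6·0 = 24 - 0 = 24; sum of minors = 26.
det A = (-8)·((-3)·2 - 0·(-14)) - 6·(0·2 - 0·12) + (-2)·(0·(-14) - (-3)·12) = (-8)·(-6) - 6·0 + (-2)·36 = -24.
So p(s) = det(sI - A) = s^3 + 9s^2 + 26s + 24.
Rational-root test: any integer root divides 24. Testing small divisors, s = -2 works: p(-2) = -8 + 36 + (-52) + 24 = 0, so (s + 2) is a factor.
Dividing, p(s) = (s + 2)(s^2 + 7s + 12).
Factor s^2 + 7s + 12: two numbers with sum -7 and product 12 are -3 and -4, so s^2 + 7s + 12 = (s + 3)(s + 4).
Hence p(s) = (s + 2) (s + 3) (s + 4), with roots -4, -3, -2.
The eigenvalues -4, -3, -2 are distinct and real, so A is diagonalisable and x(t) = e^{At} x(0) = V diag(e^{λ_i t}) V^{-1} x(0), where the columns of V are the eigenvectors.
λ = -4: A - (-4)I = [[-4, 6, -2], [0, 1, 0], [12, -14, 6]]. v must be orthogonal to every row; (row 1) × (row 2) = [2, 0, -4], so take v_1 = [1, 0, -2]^T.
λ = -3: A - (-3)I = [[-5, 6, -2], [0, 0, 0], [12, -14, 5]]. v must be orthogonal to every row; (row 1) × (row 3) = [2, 1, -2], so take v_2 = [2, 1, -2]^T.
λ = -2: A - (-2)I = [[-6, 6, -2], [0, -1, 0], [12, -14, 4]]. v must be orthogonal to every row; (row 1) × (row 2) = [-2, 0, 6], so take v_3 = [-1, 0, 3]^T.
V = [v_1 v_2 v_3] = [[1, 2, -1], [0, 1, 0], [-2, -2, 3]] has det V = 1, so V^{-1} = adj(V)/det V = [[3, -4, 1], [0, 1, 0], [2, -2, 1]].
Modal coordinates z(0) = V^{-1} x(0): 3·(-2) + (-4)·2 + 1·2 = -12; 0·(-2) + 1·2 + 0·2 = 2; 2·(-2) + (-2)·2 + 1·2 = -6; so z(0) = [-12, 2, -6]^T.
x_2(t) = Σ_i (v_i)_2 · z_i(0) · e^{λ_i t} (row 2 of V times the modal terms).
x_2(0.25) = 0·(-12)·e^{-4·0.25} + 1·2·e^{-3·0.25} + 0·(-6)·e^{-2·0.25} = 0·0.367879 + 2·0.472367 + 0·0.606531 = 0.9447.

0.9447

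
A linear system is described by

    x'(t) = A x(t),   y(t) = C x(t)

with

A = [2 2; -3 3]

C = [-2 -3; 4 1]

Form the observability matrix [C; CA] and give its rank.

2

CA = [[5, -13], [5, 11]]
Observability matrix O = [C; CA] = [[-2, -3], [4, 1], [5, -13], [5, 11]]
Take the 2×2 submatrix of O formed by rows 1, 2: [[-2, -3], [4, 1]]. Its determinant is (-2)·1 - (-3)·4 = -2 - (-12) = 10 ≠ 0.
So rank(O) ≥ 2; since O has 2 columns, rank(O) = 2.
rank(O) = 2 = n, so the pair (A, C) is completely observable.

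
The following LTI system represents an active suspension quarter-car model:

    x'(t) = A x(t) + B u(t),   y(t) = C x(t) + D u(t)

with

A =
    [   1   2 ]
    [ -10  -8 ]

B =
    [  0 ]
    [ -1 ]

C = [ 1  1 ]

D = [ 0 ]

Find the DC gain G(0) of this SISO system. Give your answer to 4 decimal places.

G(0) = C(-A)^{-1}B + D = -C A^{-1} B + D.
det A = 12, so A^{-1} = (1/12)·adj(A) = [[-2/3, -1/6], [5/6, 1/12]]
A^{-1} B = [1/6, -1/12]^T
C A^{-1} B = 1/12
G(0) = D - C A^{-1} B = 0 - (1/12) = -1/12 ≈ -0.0833

-0.0833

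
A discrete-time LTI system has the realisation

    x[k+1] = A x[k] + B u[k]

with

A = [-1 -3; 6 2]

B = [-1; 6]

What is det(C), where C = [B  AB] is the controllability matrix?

AB = [[-17], [6]]
Controllability matrix C = [B  AB] = [[-1, -17], [6, 6]]
det(C) = (-1)·6 - (-17)·6 = -6 - (-102) = 96
Since det(C) ≠ 0, rank(C) = 2 and the system is completely controllable.

96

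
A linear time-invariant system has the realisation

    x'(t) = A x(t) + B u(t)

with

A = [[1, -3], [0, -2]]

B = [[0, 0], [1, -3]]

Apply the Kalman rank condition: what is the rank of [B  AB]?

2

AB = [[-3, 9], [-2, 6]]
Controllability matrix C = [B  AB] = [[0, 0, -3, 9], [1, -3, -2, 6]]
Take the 2×2 submatrix of C formed by columns 1, 3: [[0, -3], [1, -2]]. Its determinant is 0·(-2) - (-3)·1 = 0 - (-3) = 3 ≠ 0.
So rank(C) ≥ 2; since C has 2 rows, rank(C) = 2.
rank(C) = 2 = n, so the pair (A, B) is completely controllable.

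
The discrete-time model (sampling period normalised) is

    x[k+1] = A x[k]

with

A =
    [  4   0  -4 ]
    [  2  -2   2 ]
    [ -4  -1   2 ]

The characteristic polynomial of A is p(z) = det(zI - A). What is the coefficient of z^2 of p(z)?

Expand det(zI - A) for the 3×3 matrix.
p(z) = z^3 - 4z^2 - 18z - 32.
(Check: constant term = det(-A) = (-1)^3 det A = -32; coefficient of z^2 = -tr A = -4.)
The coefficient of z^2 is -4.

-4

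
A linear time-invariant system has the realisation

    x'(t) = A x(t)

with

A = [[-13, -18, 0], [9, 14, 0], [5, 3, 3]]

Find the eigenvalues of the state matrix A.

-4, 3, 5

det(sI - A) = s^3 - (tr A)s^2 + (M11 + M22 + M33)s - det A, where Mii is the 2×2 principal minor of A obtained by deleting row i and column i.
tr A = (-13) + 14 + 3 = 4; M11 = 14·3 - 0·3 = 42 - 0 = 42; M22 = (-13)·3 - 0·5 = -39 - 0 = -39; M33 = (-13)·14 - (-18)·9 = -182 - (-162) = -20; sum of minors = -17.
det A = (-13)·(14·3 - 0·3) - (-18)·(9·3 - 0·5) + 0·(9·3 - 14·5) = (-13)·42 - (-18)·27 + 0·(-43) = -60.
So p(s) = det(sI - A) = s^3 - 4s^2 - 17s + 60.
Rational-root test: any integer root divides 60. Testing small divisors, s = 3 works: p(3) = 27 + (-36) + (-51) + 60 = 0, so (s - 3) is a factor.
Dividing, p(s) = (s - 3)(s^2 - s - 20).
Factor s^2 - s - 20: two numbers with sum 1 and product -20 are 5 and -4, so s^2 - s - 20 = (s - 5)(s + 4).
Hence p(s) = (s - 5) (s - 3) (s + 4), with roots -4, 3, 5.
At least one eigenvalue has non-negative real part, so the system is not asymptotically stable.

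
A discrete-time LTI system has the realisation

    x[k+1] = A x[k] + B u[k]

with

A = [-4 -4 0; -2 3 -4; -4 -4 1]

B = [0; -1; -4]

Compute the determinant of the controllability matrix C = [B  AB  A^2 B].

AB = [[4], [13], [0]]
A^2B = [[-68], [31], [-68]]
Controllability matrix C = [B  AB  A^2B] = [[0, 4, -68], [-1, 13, 31], [-4, 0, -68]]
Expanding along the first row, det(C) = 0·(13·(-68) - 31·0) - 4·((-1)·(-68) - 31·(-4)) + (-68)·((-1)·0 - 13·(-4)) = 0·(-884) - 4·192 + (-68)·52 = -4304
Since det(C) ≠ 0, rank(C) = 3 and the system is completely controllable.

-4304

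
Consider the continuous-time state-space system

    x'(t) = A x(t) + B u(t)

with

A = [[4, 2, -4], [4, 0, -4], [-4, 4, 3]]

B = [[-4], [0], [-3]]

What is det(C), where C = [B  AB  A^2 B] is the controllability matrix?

-800

AB = [[-4], [-4], [7]]
A^2B = [[-52], [-44], [21]]
Controllability matrix C = [B  AB  A^2B] = [[-4, -4, -52], [0, -4, -44], [-3, 7, 21]]
Expanding along the first row, det(C) = (-4)·((-4)·21 - (-44)·7) - (-4)·(0·21 - (-44)·(-3)) + (-52)·(0·7 - (-4)·(-3)) = (-4)·224 - (-4)·(-132) + (-52)·(-12) = -800
Since det(C) ≠ 0, rank(C) = 3 and the system is completely controllable.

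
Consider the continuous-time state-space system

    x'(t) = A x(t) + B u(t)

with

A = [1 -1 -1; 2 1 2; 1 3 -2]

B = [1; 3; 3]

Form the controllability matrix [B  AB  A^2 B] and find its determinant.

769

AB = [[-5], [11], [4]]
A^2B = [[-20], [9], [20]]
Controllability matrix C = [B  AB  A^2B] = [[1, -5, -20], [3, 11, 9], [3, 4, 20]]
Expanding along the first row, det(C) = 1·(11·20 - 9·4) - (-5)·(3·20 - 9·3) + (-20)·(3·4 - 11·3) = 1·184 - (-5)·33 + (-20)·(-21) = 769
Since det(C) ≠ 0, rank(C) = 3 and the system is completely controllable.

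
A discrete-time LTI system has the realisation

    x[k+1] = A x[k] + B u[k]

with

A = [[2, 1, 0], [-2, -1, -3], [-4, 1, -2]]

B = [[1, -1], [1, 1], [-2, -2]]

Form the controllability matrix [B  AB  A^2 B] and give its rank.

AB = [[3, -1], [3, 7], [1, 9]]
A^2B = [[9, 5], [-12, -32], [-11, -7]]
Controllability matrix C = [B  AB  A^2B] = [[1, -1, 3, -1, 9, 5], [1, 1, 3, 7, -12, -32], [-2, -2, 1, 9, -11, -7]]
Take the 3×3 submatrix of C formed by columns 1, 2, 3: [[1, -1, 3], [1, 1, 3], [-2, -2, 1]]. Its determinant is 1·(1·1 - 3·(-2)) - (-1)·(1·1 - 3·(-2)) + 3·(1·(-2) - 1·(-2)) = 1·7 - (-1)·7 + 3·0 = 14 ≠ 0.
So rank(C) ≥ 3; since C has 3 rows, rank(C) = 3.
rank(C) = 3 = n, so the pair (A, B) is completely controllable.

3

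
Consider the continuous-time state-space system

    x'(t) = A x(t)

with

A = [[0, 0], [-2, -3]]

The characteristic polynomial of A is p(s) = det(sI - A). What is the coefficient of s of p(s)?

For a 2×2 matrix, det(sI - A) = s^2 - (tr A)s + det A.
tr A = -3, det A = 0.
So p(s) = s^2 + 3s.
The coefficient of s is 3.

3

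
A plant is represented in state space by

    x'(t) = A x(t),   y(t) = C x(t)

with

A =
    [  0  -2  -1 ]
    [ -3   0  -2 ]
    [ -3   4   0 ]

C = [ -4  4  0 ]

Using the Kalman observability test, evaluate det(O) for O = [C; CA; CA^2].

0

CA = [[-12, 8, -4]]
CA^2 = [[-12, 8, -4]]
Observability matrix O = [C; CA; CA^2] = [[-4, 4, 0], [-12, 8, -4], [-12, 8, -4]]
Expanding along the first row, det(O) = (-4)·(8·(-4) - (-4)·8) - 4·((-12)·(-4) - (-4)·(-12)) + 0·((-12)·8 - 8·(-12)) = (-4)·0 - 4·0 + 0·0 = 0
Since det(O) = 0, rank(O) < 3 and the system is not completely observable.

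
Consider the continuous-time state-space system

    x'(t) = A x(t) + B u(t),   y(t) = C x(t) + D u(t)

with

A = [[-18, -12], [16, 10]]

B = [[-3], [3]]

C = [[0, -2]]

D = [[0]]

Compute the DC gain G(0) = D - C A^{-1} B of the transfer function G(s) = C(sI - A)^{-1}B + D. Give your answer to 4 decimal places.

-1.0000

G(0) = C(-A)^{-1}B + D = -C A^{-1} B + D.
det A = 12, so A^{-1} = (1/12)·adj(A) = [[5/6, 1], [-4/3, -3/2]]
A^{-1} B = [1/2, -1/2]^T
C A^{-1} B = 1
G(0) = D - C A^{-1} B = 0 - (1) = -1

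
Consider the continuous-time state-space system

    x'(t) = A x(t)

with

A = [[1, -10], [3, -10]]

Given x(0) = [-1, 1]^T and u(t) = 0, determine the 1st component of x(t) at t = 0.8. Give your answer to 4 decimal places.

det(sI - A) = s^2 - (tr A)s + det A, with tr A = 1 + (-10) = -9 and det A = 1·(-10) - (-10)·3 = -10 - (-30) = 20.
So p(s) = det(sI - A) = s^2 + 9s + 20.
Factor s^2 + 9s + 20: two numbers with sum -9 and product 20 are -4 and -5, so s^2 + 9s + 20 = (s + 4)(s + 5).
Hence p(s) = (s + 4) (s + 5), with roots -5, -4.
The eigenvalues -5, -4 are distinct and real, so A is diagonalisable and x(t) = e^{At} x(0) = V diag(e^{λ_i t}) V^{-1} x(0), where the columns of V are the eigenvectors.
λ = -5: A - (-5)I = [[6, -10], [3, -5]]. Row 1 gives 6·v1 + (-10)·v2 = 0, so take v_1 = [-5, -3]^T.
λ = -4: A - (-4)I = [[5, -10], [3, -6]]. Row 1 gives 5·v1 + (-10)·v2 = 0, so take v_2 = [2, 1]^T.
V = [v_1 v_2] = [[-5, 2], [-3, 1]] has det V = 1, so V^{-1} = adj(V)/det V = [[1, -2], [3, -5]].
Modal coordinates z(0) = V^{-1} x(0): 1·(-1) + (-2)·1 = -3; 3·(-1) + (-5)·1 = -8; so z(0) = [-3, -8]^T.
x_1(t) = Σ_i (v_i)_1 · z_i(0) · e^{λ_i t} (row 1 of V times the modal terms).
x_1(0.8) = (-5)·(-3)·e^{-5·0.8} + 2·(-8)·e^{-4·0.8} = 15·0.018316 + (-16)·0.040762 = -0.3775.

-0.3775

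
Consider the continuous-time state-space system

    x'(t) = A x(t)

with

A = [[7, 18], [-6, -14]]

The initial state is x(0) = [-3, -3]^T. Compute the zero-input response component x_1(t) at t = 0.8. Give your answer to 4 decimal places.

-5.5624

det(sI - A) = s^2 - (tr A)s + det A, with tr A = 7 + (-14) = -7 and det A = 7·(-14) - 18·(-6) = -98 - (-108) = 10.
So p(s) = det(sI - A) = s^2 + 7s + 10.
Factor s^2 + 7s + 10: two numbers with sum -7 and product 10 are -2 and -5, so s^2 + 7s + 10 = (s + 2)(s + 5).
Hence p(s) = (s + 2) (s + 5), with roots -5, -2.
The eigenvalues -5, -2 are distinct and real, so A is diagonalisable and x(t) = e^{At} x(0) = V diag(e^{λ_i t}) V^{-1} x(0), where the columns of V are the eigenvectors.
λ = -5: A - (-5)I = [[12, 18], [-6, -9]]. Row 1 gives 12·v1 + 18·v2 = 0, so take v_1 = [-3, 2]^T.
λ = -2: A - (-2)I = [[9, 18], [-6, -12]]. Row 1 gives 9·v1 + 18·v2 = 0, so take v_2 = [2, -1]^T.
V = [v_1 v_2] = [[-3, 2], [2, -1]] has det V = -1, so V^{-1} = adj(V)/det V = [[1, 2], [2, 3]].
Modal coordinates z(0) = V^{-1} x(0): 1·(-3) + 2·(-3) = -9; 2·(-3) + 3·(-3) = -15; so z(0) = [-9, -15]^T.
x_1(t) = Σ_i (v_i)_1 · z_i(0) · e^{λ_i t} (row 1 of V times the modal terms).
x_1(0.8) = (-3)·(-9)·e^{-5·0.8} + 2·(-15)·e^{-2·0.8} = 27·0.018316 + (-30)·0.201897 = -5.5624.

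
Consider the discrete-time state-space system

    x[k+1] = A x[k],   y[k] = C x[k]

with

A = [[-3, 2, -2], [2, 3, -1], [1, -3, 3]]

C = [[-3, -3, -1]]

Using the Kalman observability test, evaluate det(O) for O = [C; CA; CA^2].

CA = [[2, -12, 6]]
CA^2 = [[-24, -50, 26]]
Observability matrix O = [C; CA; CA^2] = [[-3, -3, -1], [2, -12, 6], [-24, -50, 26]]
Expanding along the first row, det(O) = (-3)·((-12)·26 - 6·(-50)) - (-3)·(2·26 - 6·(-24)) + (-1)·(2·(-50) - (-12)·(-24)) = (-3)·(-12) - (-3)·196 + (-1)·(-388) = 1012
Since det(O) ≠ 0, rank(O) = 3 and the system is completely observable.

1012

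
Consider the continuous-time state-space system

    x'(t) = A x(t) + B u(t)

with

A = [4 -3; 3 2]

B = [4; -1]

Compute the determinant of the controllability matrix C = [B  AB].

59

AB = [[19], [10]]
Controllability matrix C = [B  AB] = [[4, 19], [-1, 10]]
det(C) = 4·10 - 19·(-1) = 40 - (-19) = 59
Since det(C) ≠ 0, rank(C) = 2 and the system is completely controllable.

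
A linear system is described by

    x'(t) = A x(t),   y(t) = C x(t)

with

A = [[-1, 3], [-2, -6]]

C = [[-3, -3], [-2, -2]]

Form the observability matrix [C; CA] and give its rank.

1

CA = [[9, 9], [6, 6]]
Observability matrix O = [C; CA] = [[-3, -3], [-2, -2], [9, 9], [6, 6]]
Every row of O is a scalar multiple of row 1 = [-3, -3] (multipliers 1, 2/3, -3, -2), so the rows span a one-dimensional space.
O ≠ 0, hence rank(O) = 1.
rank(O) = 1 < n = 2, so the pair (A, C) is not completely observable.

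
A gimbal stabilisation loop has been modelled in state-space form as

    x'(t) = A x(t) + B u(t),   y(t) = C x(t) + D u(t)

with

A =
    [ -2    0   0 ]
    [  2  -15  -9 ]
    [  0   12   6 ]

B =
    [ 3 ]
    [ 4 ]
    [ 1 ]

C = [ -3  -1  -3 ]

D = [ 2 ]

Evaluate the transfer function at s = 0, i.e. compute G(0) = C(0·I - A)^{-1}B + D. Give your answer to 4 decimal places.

-16.1667

G(0) = C(-A)^{-1}B + D = -C A^{-1} B + D.
det A = -36, so A^{-1} = (1/-36)·adj(A) = [[-1/2, 0, 0], [1/3, 1/3, 1/2], [-2/3, -2/3, -5/6]]
A^{-1} B = [-3/2, 17/6, -11/2]^T
C A^{-1} B = 109/6
G(0) = D - C A^{-1} B = 2 - (109/6) = -97/6 ≈ -16.1667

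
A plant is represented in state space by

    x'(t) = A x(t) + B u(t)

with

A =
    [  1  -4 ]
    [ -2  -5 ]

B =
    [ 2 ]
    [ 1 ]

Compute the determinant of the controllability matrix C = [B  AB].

-16

AB = [[-2], [-9]]
Controllability matrix C = [B  AB] = [[2, -2], [1, -9]]
det(C) = 2·(-9) - (-2)·1 = -18 - (-2) = -16
Since det(C) ≠ 0, rank(C) = 2 and the system is completely controllable.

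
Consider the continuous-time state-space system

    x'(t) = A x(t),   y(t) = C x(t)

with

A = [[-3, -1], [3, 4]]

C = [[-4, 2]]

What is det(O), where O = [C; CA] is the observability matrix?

-84

CA = [[18, 12]]
Observability matrix O = [C; CA] = [[-4, 2], [18, 12]]
det(O) = (-4)·12 - 2·18 = -48 - 36 = -84
Since det(O) ≠ 0, rank(O) = 2 and the system is completely observable.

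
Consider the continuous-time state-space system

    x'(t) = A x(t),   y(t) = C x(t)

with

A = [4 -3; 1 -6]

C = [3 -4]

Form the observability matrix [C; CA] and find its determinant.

77

CA = [[8, 15]]
Observability matrix O = [C; CA] = [[3, -4], [8, 15]]
det(O) = 3·15 - (-4)·8 = 45 - (-32) = 77
Since det(O) ≠ 0, rank(O) = 2 and the system is completely observable.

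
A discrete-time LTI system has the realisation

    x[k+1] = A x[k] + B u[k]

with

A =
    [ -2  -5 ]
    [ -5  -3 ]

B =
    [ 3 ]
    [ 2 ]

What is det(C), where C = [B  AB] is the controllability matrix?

-31

AB = [[-16], [-21]]
Controllability matrix C = [B  AB] = [[3, -16], [2, -21]]
det(C) = 3·(-21) - (-16)·2 = -63 - (-32) = -31
Since det(C) ≠ 0, rank(C) = 2 and the system is completely controllable.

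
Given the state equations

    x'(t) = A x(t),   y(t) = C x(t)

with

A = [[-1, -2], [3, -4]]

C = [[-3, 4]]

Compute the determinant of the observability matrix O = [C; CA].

-30

CA = [[15, -10]]
Observability matrix O = [C; CA] = [[-3, 4], [15, -10]]
det(O) = (-3)·(-10) - 4·15 = 30 - 60 = -30
Since det(O) ≠ 0, rank(O) = 2 and the system is completely observable.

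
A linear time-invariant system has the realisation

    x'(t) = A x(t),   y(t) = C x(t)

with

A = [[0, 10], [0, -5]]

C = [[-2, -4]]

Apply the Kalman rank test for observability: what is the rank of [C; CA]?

CA = [[0, 0]]
Observability matrix O = [C; CA] = [[-2, -4], [0, 0]]
Every row of O is a scalar multiple of row 1 = [-2, -4] (multipliers 1, 0), so the rows span a one-dimensional space.
O ≠ 0, hence rank(O) = 1.
rank(O) = 1 < n = 2, so the pair (A, C) is not completely observable.

1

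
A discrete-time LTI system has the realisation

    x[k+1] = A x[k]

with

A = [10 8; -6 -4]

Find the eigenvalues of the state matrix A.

2, 4

det(zI - A) = z^2 - (tr A)z + det A, with tr A = 10 + (-4) = 6 and det A = 10·(-4) - 8·(-6) = -40 - (-48) = 8.
So p(z) = det(zI - A) = z^2 - 6z + 8.
Factor z^2 - 6z + 8: two numbers with sum 6 and product 8 are 4 and 2, so z^2 - 6z + 8 = (z - 4)(z - 2).
Hence p(z) = (z - 4) (z - 2), with roots 2, 4.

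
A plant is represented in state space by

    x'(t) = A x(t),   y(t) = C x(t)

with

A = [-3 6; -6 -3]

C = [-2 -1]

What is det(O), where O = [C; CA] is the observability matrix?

30

CA = [[12, -9]]
Observability matrix O = [C; CA] = [[-2, -1], [12, -9]]
det(O) = (-2)·(-9) - (-1)·12 = 18 - (-12) = 30
Since det(O) ≠ 0, rank(O) = 2 and the system is completely observable.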